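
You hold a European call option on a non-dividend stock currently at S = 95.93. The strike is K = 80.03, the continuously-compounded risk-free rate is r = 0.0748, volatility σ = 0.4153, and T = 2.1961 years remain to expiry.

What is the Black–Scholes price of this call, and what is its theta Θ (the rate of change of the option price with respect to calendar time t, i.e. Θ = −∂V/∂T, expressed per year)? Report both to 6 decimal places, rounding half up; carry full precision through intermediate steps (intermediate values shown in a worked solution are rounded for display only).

σ√T = 0.4153·√2.1961 = 0.615443
d₁ = (ln(S/K) + (r+σ²/2)T) / (σ√T) = (ln(95.93/80.03) + (0.0748+0.4153²/2)·2.1961) / 0.615443 = (0.181217 + 0.353653) / 0.615443 = 0.869082
d₂ = d₁ − σ√T = 0.869082 − 0.615443 = 0.253639
e^{−rT} = e^{−0.0748·2.1961} = 0.848514
N(d₁) = 0.807599,  N(d₂) = 0.600113
Call price V = S·N(d₁) − K·e^{−rT}·N(d₂) = 77.472960 − 40.751616 = 36.721344
φ(d₁) = (1/√(2π))·e^{−d₁²/2} = 0.273463
Θ = −S·φ(d₁)·σ/(2√T) − r·K·e^{−rT}·N(d₂) = −3.675854 − 3.048221 = -6.724075

price = 36.721344
Θ = -6.724075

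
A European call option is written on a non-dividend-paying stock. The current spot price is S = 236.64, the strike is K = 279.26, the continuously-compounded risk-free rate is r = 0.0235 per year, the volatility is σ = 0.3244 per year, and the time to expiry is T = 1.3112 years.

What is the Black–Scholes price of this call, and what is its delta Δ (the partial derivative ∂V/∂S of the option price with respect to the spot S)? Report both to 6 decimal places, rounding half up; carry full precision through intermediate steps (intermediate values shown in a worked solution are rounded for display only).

price = 22.712158
Δ = 0.429703

σ√T = 0.3244·√1.3112 = 0.371463
d₁ = (ln(S/K) + (r+σ²/2)T) / (σ√T) = (ln(236.64/279.26) + (0.0235+0.3244²/2)·1.3112) / 0.371463 = (-0.165603 + 0.099806) / 0.371463 = -0.177131
d₂ = d₁ − σ√T = -0.177131 − 0.371463 = -0.548594
e^{−rT} = e^{−0.0235·1.3112} = 0.969657
N(d₁) = 0.429703,  N(d₂) = 0.291642
Call price V = S·N(d₁) − K·e^{−rT}·N(d₂) = 101.684815 − 78.972657 = 22.712158
Δ = N(d₁) = 0.429703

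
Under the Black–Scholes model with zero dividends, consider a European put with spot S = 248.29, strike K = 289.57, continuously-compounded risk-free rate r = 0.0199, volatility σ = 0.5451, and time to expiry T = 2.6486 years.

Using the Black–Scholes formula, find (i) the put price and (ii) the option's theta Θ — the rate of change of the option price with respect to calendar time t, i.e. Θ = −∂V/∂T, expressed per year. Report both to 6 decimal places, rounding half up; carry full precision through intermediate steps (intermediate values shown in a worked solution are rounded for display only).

σ√T = 0.5451·√2.6486 = 0.887124
d₁ = (ln(S/K) + (r+σ²/2)T) / (σ√T) = (ln(248.29/289.57) + (0.0199+0.5451²/2)·2.6486) / 0.887124 = (-0.153800 + 0.446202) / 0.887124 = 0.329607
d₂ = d₁ − σ√T = 0.329607 − 0.887124 = -0.557517
e^{−rT} = e^{−0.0199·2.6486} = 0.948658
N(−d₁) = 0.370849,  N(−d₂) = 0.711413
Put price V = K·e^{−rT}·N(−d₂) − S·N(−d₁) = 195.427170 − 92.077992 = 103.349178
φ(d₁) = (1/√(2π))·e^{−d₁²/2} = 0.377850
Θ = −S·φ(d₁)·σ/(2√T) + r·K·e^{−rT}·N(−d₂) = −15.711451 + 3.889001 = -11.822450

price = 103.349178
Θ = -11.822450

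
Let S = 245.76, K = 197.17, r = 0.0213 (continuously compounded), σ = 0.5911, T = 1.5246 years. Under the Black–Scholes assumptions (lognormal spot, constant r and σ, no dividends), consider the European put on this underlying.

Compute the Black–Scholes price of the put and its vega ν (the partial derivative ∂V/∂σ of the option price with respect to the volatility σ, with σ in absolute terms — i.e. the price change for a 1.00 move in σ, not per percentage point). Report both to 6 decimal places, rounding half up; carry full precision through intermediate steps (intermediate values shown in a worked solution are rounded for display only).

σ√T = 0.5911·√1.5246 = 0.729859
d₁ = (ln(S/K) + (r+σ²/2)T) / (σ√T) = (ln(245.76/197.17) + (0.0213+0.5911²/2)·1.5246) / 0.729859 = (0.220289 + 0.298821) / 0.729859 = 0.711247
d₂ = d₁ − σ√T = 0.711247 − 0.729859 = -0.018612
e^{−rT} = e^{−0.0213·1.5246} = 0.968048
N(−d₁) = 0.238466,  N(−d₂) = 0.507425
Put price V = K·e^{−rT}·N(−d₂) − S·N(−d₁) = 96.852100 − 58.605285 = 38.246815
φ(d₁) = (1/√(2π))·e^{−d₁²/2} = 0.309786
ν = S·φ(d₁)·√T = 94.004874

price = 38.246815
ν = 94.004874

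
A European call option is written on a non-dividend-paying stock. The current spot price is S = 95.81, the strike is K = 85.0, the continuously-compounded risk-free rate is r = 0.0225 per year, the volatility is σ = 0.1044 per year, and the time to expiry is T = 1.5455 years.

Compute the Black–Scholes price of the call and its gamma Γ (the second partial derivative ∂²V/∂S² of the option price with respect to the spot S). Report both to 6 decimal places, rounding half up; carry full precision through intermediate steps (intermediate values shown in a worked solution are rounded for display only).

σ√T = 0.1044·√1.5455 = 0.129788
d₁ = (ln(S/K) + (r+σ²/2)T) / (σ√T) = (ln(95.81/85.0) + (0.0225+0.1044²/2)·1.5455) / 0.129788 = (0.119716 + 0.043196) / 0.129788 = 1.255215
d₂ = d₁ − σ√T = 1.255215 − 0.129788 = 1.125427
e^{−rT} = e^{−0.0225·1.5455} = 0.965824
N(d₁) = 0.895300,  N(d₂) = 0.869796
Call price V = S·N(d₁) − K·e^{−rT}·N(d₂) = 85.778661 − 71.405925 = 14.372736
φ(d₁) = (1/√(2π))·e^{−d₁²/2} = 0.181460
Γ = φ(d₁) / (S·σ·√T) = 0.014593

price = 14.372736
Γ = 0.014593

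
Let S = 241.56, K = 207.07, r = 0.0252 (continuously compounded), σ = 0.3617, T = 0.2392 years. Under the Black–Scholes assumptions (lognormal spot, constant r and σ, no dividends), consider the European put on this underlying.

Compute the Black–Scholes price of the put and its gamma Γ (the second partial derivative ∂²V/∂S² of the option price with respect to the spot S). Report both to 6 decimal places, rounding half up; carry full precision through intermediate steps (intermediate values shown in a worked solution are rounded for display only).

price = 3.916160
Γ = 0.005700

σ√T = 0.3617·√0.2392 = 0.176901
d₁ = (ln(S/K) + (r+σ²/2)T) / (σ√T) = (ln(241.56/207.07) + (0.0252+0.3617²/2)·0.2392) / 0.176901 = (0.154061 + 0.021675) / 0.176901 = 0.993416
d₂ = d₁ − σ√T = 0.993416 − 0.176901 = 0.816515
e^{−rT} = e^{−0.0252·0.2392} = 0.993990
N(−d₁) = 0.160254,  N(−d₂) = 0.207103
Put price V = K·e^{−rT}·N(−d₂) − S·N(−d₁) = 42.627054 − 38.710893 = 3.916160
φ(d₁) = (1/√(2π))·e^{−d₁²/2} = 0.243564
Γ = φ(d₁) / (S·σ·√T) = 0.005700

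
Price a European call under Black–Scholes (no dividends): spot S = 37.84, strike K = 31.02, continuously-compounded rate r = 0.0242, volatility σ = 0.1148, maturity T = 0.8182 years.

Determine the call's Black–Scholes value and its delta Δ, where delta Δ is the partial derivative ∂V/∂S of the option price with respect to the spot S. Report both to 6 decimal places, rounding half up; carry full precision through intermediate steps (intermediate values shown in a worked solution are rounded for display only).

price = 7.450648
Δ = 0.984475

σ√T = 0.1148·√0.8182 = 0.103842
d₁ = (ln(S/K) + (r+σ²/2)T) / (σ√T) = (ln(37.84/31.02) + (0.0242+0.1148²/2)·0.8182) / 0.103842 = (0.198735 + 0.025192) / 0.103842 = 2.156423
d₂ = d₁ − σ√T = 2.156423 − 0.103842 = 2.052582
e^{−rT} = e^{−0.0242·0.8182} = 0.980394
N(d₁) = 0.984475,  N(d₂) = 0.979943
Call price V = S·N(d₁) − K·e^{−rT}·N(d₂) = 37.252522 − 29.801874 = 7.450648
Δ = N(d₁) = 0.984475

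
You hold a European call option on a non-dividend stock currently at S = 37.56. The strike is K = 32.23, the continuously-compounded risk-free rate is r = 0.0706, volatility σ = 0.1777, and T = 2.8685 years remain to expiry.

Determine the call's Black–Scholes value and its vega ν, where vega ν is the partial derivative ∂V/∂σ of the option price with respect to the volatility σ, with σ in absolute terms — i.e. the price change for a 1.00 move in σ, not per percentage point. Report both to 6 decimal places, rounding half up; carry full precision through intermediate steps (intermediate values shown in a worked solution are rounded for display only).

price = 11.785929
ν = 10.453590

σ√T = 0.1777·√2.8685 = 0.300964
d₁ = (ln(S/K) + (r+σ²/2)T) / (σ√T) = (ln(37.56/32.23) + (0.0706+0.1777²/2)·2.8685) / 0.300964 = (0.153042 + 0.247806) / 0.300964 = 1.331879
d₂ = d₁ − σ√T = 1.331879 − 0.300964 = 1.030914
e^{−rT} = e^{−0.0706·2.8685} = 0.816673
N(d₁) = 0.908550,  N(d₂) = 0.848710
Call price V = S·N(d₁) − K·e^{−rT}·N(d₂) = 34.125136 − 22.339207 = 11.785929
φ(d₁) = (1/√(2π))·e^{−d₁²/2} = 0.164328
ν = S·φ(d₁)·√T = 10.453590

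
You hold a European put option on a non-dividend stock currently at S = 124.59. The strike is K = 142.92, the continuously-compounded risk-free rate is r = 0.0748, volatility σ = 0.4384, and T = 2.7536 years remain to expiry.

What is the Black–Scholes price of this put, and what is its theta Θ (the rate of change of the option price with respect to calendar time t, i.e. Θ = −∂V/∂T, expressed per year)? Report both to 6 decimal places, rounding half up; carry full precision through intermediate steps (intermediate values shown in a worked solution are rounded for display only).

price = 30.211520
Θ = -0.637709

σ√T = 0.4384·√2.7536 = 0.727480
d₁ = (ln(S/K) + (r+σ²/2)T) / (σ√T) = (ln(124.59/142.92) + (0.0748+0.4384²/2)·2.7536) / 0.727480 = (-0.137257 + 0.470583) / 0.727480 = 0.458193
d₂ = d₁ − σ√T = 0.458193 − 0.727480 = -0.269287
e^{−rT} = e^{−0.0748·2.7536} = 0.813858
N(−d₁) = 0.323407,  N(−d₂) = 0.606146
Put price V = K·e^{−rT}·N(−d₂) − S·N(−d₁) = 70.504792 − 40.293272 = 30.211520
φ(d₁) = (1/√(2π))·e^{−d₁²/2} = 0.359188
Θ = −S·φ(d₁)·σ/(2√T) + r·K·e^{−rT}·N(−d₂) = −5.911468 + 5.273758 = -0.637709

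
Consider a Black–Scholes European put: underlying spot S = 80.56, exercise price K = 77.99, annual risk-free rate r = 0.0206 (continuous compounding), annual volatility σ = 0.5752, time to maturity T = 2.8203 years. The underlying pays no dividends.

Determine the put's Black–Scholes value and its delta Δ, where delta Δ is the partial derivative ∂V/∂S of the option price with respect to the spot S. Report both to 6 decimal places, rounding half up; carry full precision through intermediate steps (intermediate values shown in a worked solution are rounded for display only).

σ√T = 0.5752·√2.8203 = 0.965976
d₁ = (ln(S/K) + (r+σ²/2)T) / (σ√T) = (ln(80.56/77.99) + (0.0206+0.5752²/2)·2.8203) / 0.965976 = (0.032422 + 0.524653) / 0.965976 = 0.576696
d₂ = d₁ − σ√T = 0.576696 − 0.965976 = -0.389280
e^{−rT} = e^{−0.0206·2.8203} = 0.943557
N(−d₁) = 0.282072,  N(−d₂) = 0.651466
Put price V = K·e^{−rT}·N(−d₂) − S·N(−d₁) = 47.940068 − 22.723745 = 25.216322
Δ = −N(−d₁) = -0.282072

price = 25.216322
Δ = -0.282072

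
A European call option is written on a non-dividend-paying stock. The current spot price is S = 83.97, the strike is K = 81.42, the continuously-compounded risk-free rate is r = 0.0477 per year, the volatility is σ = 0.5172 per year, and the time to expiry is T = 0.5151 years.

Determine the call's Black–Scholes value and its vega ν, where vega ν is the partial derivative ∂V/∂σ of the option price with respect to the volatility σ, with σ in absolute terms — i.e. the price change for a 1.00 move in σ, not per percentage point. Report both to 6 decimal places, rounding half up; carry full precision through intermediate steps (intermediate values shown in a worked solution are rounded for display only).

σ√T = 0.5172·√0.5151 = 0.371197
d₁ = (ln(S/K) + (r+σ²/2)T) / (σ√T) = (ln(83.97/81.42) + (0.0477+0.5172²/2)·0.5151) / 0.371197 = (0.030839 + 0.093464) / 0.371197 = 0.334869
d₂ = d₁ − σ√T = 0.334869 − 0.371197 = -0.036327
e^{−rT} = e^{−0.0477·0.5151} = 0.975729
N(d₁) = 0.631138,  N(d₂) = 0.485511
Call price V = S·N(d₁) − K·e^{−rT}·N(d₂) = 52.996675 − 38.570841 = 14.425834
φ(d₁) = (1/√(2π))·e^{−d₁²/2} = 0.377190
ν = S·φ(d₁)·√T = 22.731581

price = 14.425834
ν = 22.731581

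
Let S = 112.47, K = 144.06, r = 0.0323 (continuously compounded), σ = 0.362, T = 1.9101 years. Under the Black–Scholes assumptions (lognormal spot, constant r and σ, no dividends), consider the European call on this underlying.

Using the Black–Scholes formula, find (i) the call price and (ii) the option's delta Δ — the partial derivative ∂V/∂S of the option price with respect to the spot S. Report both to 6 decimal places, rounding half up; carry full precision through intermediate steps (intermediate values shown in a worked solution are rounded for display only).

σ√T = 0.362·√1.9101 = 0.500307
d₁ = (ln(S/K) + (r+σ²/2)T) / (σ√T) = (ln(112.47/144.06) + (0.0323+0.362²/2)·1.9101) / 0.500307 = (-0.247543 + 0.186850) / 0.500307 = -0.121313
d₂ = d₁ − σ√T = -0.121313 − 0.500307 = -0.621620
e^{−rT} = e^{−0.0323·1.9101} = 0.940168
N(d₁) = 0.451722,  N(d₂) = 0.267096
Call price V = S·N(d₁) − K·e^{−rT}·N(d₂) = 50.805141 − 36.175659 = 14.629482
Δ = N(d₁) = 0.451722

price = 14.629482
Δ = 0.451722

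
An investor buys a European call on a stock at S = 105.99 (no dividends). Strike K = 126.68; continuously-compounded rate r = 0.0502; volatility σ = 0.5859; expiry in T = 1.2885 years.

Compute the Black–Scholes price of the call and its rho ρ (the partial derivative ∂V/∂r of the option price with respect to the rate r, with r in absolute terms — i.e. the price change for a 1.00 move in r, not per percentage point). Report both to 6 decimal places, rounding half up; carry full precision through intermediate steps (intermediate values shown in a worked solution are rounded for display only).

price = 23.305882
ρ = 47.024372

σ√T = 0.5859·√1.2885 = 0.665067
d₁ = (ln(S/K) + (r+σ²/2)T) / (σ√T) = (ln(105.99/126.68) + (0.0502+0.5859²/2)·1.2885) / 0.665067 = (-0.178319 + 0.285840) / 0.665067 = 0.161669
d₂ = d₁ − σ√T = 0.161669 − 0.665067 = -0.503399
e^{−rT} = e^{−0.0502·1.2885} = 0.937365
N(d₁) = 0.564217,  N(d₂) = 0.307342
Call price V = S·N(d₁) − K·e^{−rT}·N(d₂) = 59.801320 − 36.495438 = 23.305882
ρ = K·T·e^{−rT}·N(d₂) = 47.024372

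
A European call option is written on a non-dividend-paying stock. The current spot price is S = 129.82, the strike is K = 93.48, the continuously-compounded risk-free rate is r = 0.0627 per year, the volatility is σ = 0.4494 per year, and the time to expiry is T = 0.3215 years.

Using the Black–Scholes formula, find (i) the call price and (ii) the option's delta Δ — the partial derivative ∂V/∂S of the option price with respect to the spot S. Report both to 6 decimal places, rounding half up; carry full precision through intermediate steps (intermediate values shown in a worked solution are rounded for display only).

price = 39.292495
Δ = 0.932582

σ√T = 0.4494·√0.3215 = 0.254814
d₁ = (ln(S/K) + (r+σ²/2)T) / (σ√T) = (ln(129.82/93.48) + (0.0627+0.4494²/2)·0.3215) / 0.254814 = (0.328401 + 0.052623) / 0.254814 = 1.495304
d₂ = d₁ − σ√T = 1.495304 − 0.254814 = 1.240489
e^{−rT} = e^{−0.0627·0.3215} = 0.980044
N(d₁) = 0.932582,  N(d₂) = 0.892603
Call price V = S·N(d₁) − K·e^{−rT}·N(d₂) = 121.067846 − 81.775351 = 39.292495
Δ = N(d₁) = 0.932582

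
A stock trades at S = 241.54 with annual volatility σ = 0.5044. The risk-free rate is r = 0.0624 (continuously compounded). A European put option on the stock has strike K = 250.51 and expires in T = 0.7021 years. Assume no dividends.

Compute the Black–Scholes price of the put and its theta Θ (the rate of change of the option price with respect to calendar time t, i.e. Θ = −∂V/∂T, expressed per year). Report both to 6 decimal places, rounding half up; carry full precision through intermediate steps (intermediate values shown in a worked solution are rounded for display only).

σ√T = 0.5044·√0.7021 = 0.422644
d₁ = (ln(S/K) + (r+σ²/2)T) / (σ√T) = (ln(241.54/250.51) + (0.0624+0.5044²/2)·0.7021) / 0.422644 = (-0.036464 + 0.133125) / 0.422644 = 0.228706
d₂ = d₁ − σ√T = 0.228706 − 0.422644 = -0.193938
e^{−rT} = e^{−0.0624·0.7021} = 0.957135
N(−d₁) = 0.409549,  N(−d₂) = 0.576888
Put price V = K·e^{−rT}·N(−d₂) − S·N(−d₁) = 138.321428 − 98.922392 = 39.399035
φ(d₁) = (1/√(2π))·e^{−d₁²/2} = 0.388644
Θ = −S·φ(d₁)·σ/(2√T) + r·K·e^{−rT}·N(−d₂) = −28.254428 + 8.631257 = -19.623171

price = 39.399035
Θ = -19.623171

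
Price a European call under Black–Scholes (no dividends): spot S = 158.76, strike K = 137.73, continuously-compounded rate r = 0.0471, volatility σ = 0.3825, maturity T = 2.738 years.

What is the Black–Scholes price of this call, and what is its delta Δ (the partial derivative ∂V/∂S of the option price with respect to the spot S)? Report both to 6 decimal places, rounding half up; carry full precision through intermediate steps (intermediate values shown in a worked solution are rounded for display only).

σ√T = 0.3825·√2.738 = 0.632919
d₁ = (ln(S/K) + (r+σ²/2)T) / (σ√T) = (ln(158.76/137.73) + (0.0471+0.3825²/2)·2.738) / 0.632919 = (0.142098 + 0.329253) / 0.632919 = 0.744726
d₂ = d₁ − σ√T = 0.744726 − 0.632919 = 0.111807
e^{−rT} = e^{−0.0471·2.738} = 0.879009
N(d₁) = 0.771781,  N(d₂) = 0.544512
Call price V = S·N(d₁) − K·e^{−rT}·N(d₂) = 122.528014 − 65.921848 = 56.606166
Δ = N(d₁) = 0.771781

price = 56.606166
Δ = 0.771781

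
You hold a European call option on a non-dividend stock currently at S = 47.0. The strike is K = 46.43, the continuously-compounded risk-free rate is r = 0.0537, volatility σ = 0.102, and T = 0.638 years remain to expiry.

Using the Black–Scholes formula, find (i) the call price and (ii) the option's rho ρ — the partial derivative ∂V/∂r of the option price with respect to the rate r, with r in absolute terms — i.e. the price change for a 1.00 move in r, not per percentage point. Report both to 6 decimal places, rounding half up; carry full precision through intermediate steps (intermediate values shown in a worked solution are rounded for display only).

σ√T = 0.102·√0.638 = 0.081472
d₁ = (ln(S/K) + (r+σ²/2)T) / (σ√T) = (ln(47.0/46.43) + (0.0537+0.102²/2)·0.638) / 0.081472 = (0.012202 + 0.037579) / 0.081472 = 0.611020
d₂ = d₁ − σ√T = 0.611020 − 0.081472 = 0.529548
e^{−rT} = e^{−0.0537·0.638} = 0.966320
N(d₁) = 0.729407,  N(d₂) = 0.701787
Call price V = S·N(d₁) − K·e^{−rT}·N(d₂) = 34.282123 − 31.486541 = 2.795582
ρ = K·T·e^{−rT}·N(d₂) = 20.088413

price = 2.795582
ρ = 20.088413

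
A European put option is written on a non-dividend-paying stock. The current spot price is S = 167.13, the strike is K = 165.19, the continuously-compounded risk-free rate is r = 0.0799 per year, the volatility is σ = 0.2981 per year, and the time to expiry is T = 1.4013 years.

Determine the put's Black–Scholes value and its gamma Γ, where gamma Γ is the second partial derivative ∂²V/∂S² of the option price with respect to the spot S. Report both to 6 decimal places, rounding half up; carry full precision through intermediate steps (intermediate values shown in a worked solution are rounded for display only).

price = 13.650548
Γ = 0.005888

σ√T = 0.2981·√1.4013 = 0.352880
d₁ = (ln(S/K) + (r+σ²/2)T) / (σ√T) = (ln(167.13/165.19) + (0.0799+0.2981²/2)·1.4013) / 0.352880 = (0.011676 + 0.174226) / 0.352880 = 0.526812
d₂ = d₁ − σ√T = 0.526812 − 0.352880 = 0.173932
e^{−rT} = e^{−0.0799·1.4013} = 0.894077
N(−d₁) = 0.299162,  N(−d₂) = 0.430959
Put price V = K·e^{−rT}·N(−d₂) − S·N(−d₁) = 63.649480 − 49.998932 = 13.650548
φ(d₁) = (1/√(2π))·e^{−d₁²/2} = 0.347252
Γ = φ(d₁) / (S·σ·√T) = 0.005888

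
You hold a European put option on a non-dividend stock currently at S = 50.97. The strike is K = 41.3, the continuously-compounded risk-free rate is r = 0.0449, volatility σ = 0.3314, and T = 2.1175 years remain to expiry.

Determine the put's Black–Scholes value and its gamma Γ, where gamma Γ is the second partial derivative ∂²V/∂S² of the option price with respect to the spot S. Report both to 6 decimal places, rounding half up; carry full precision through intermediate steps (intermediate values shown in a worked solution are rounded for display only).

price = 3.316260
Γ = 0.011073

σ√T = 0.3314·√2.1175 = 0.482241
d₁ = (ln(S/K) + (r+σ²/2)T) / (σ√T) = (ln(50.97/41.3) + (0.0449+0.3314²/2)·2.1175) / 0.482241 = (0.210375 + 0.211354) / 0.482241 = 0.874518
d₂ = d₁ − σ√T = 0.874518 − 0.482241 = 0.392277
e^{−rT} = e^{−0.0449·2.1175} = 0.909304
N(−d₁) = 0.190918,  N(−d₂) = 0.347427
Put price V = K·e^{−rT}·N(−d₂) − S·N(−d₁) = 13.047350 − 9.731091 = 3.316260
φ(d₁) = (1/√(2π))·e^{−d₁²/2} = 0.272170
Γ = φ(d₁) / (S·σ·√T) = 0.011073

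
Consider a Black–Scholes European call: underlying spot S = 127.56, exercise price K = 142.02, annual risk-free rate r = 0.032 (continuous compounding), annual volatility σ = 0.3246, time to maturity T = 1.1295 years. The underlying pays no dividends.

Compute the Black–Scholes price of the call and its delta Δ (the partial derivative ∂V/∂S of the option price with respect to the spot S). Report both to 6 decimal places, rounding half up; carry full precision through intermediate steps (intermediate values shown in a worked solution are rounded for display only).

σ√T = 0.3246·√1.1295 = 0.344978
d₁ = (ln(S/K) + (r+σ²/2)T) / (σ√T) = (ln(127.56/142.02) + (0.032+0.3246²/2)·1.1295) / 0.344978 = (-0.107381 + 0.095649) / 0.344978 = -0.034008
d₂ = d₁ − σ√T = -0.034008 − 0.344978 = -0.378986
e^{−rT} = e^{−0.032·1.1295} = 0.964501
N(d₁) = 0.486435,  N(d₂) = 0.352349
Call price V = S·N(d₁) − K·e^{−rT}·N(d₂) = 62.049689 − 48.264233 = 13.785456
Δ = N(d₁) = 0.486435

price = 13.785456
Δ = 0.486435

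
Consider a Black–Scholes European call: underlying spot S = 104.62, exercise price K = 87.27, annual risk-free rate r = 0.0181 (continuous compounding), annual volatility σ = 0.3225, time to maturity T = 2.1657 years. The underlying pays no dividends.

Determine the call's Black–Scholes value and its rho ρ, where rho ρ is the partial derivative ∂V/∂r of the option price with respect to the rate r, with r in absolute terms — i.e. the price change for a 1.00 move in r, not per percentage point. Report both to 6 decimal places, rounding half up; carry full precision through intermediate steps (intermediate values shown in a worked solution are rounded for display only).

price = 29.865814
ρ = 107.210555

σ√T = 0.3225·√2.1657 = 0.474601
d₁ = (ln(S/K) + (r+σ²/2)T) / (σ√T) = (ln(104.62/87.27) + (0.0181+0.3225²/2)·2.1657) / 0.474601 = (0.181328 + 0.151822) / 0.474601 = 0.701958
d₂ = d₁ − σ√T = 0.701958 − 0.474601 = 0.227357
e^{−rT} = e^{−0.0181·2.1657} = 0.961559
N(d₁) = 0.758647,  N(d₂) = 0.589927
Call price V = S·N(d₁) − K·e^{−rT}·N(d₂) = 79.369695 − 49.503881 = 29.865814
ρ = K·T·e^{−rT}·N(d₂) = 107.210555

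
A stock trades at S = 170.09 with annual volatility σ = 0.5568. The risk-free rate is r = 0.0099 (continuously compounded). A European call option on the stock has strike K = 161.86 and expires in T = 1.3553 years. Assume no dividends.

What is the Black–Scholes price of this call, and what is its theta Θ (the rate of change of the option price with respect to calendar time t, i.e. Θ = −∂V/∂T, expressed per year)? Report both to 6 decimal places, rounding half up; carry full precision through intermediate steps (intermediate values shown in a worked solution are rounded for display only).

σ√T = 0.5568·√1.3553 = 0.648212
d₁ = (ln(S/K) + (r+σ²/2)T) / (σ√T) = (ln(170.09/161.86) + (0.0099+0.5568²/2)·1.3553) / 0.648212 = (0.049596 + 0.223507) / 0.648212 = 0.421317
d₂ = d₁ − σ√T = 0.421317 − 0.648212 = -0.226895
e^{−rT} = e^{−0.0099·1.3553} = 0.986672
N(d₁) = 0.663238,  N(d₂) = 0.410253
Call price V = S·N(d₁) − K·e^{−rT}·N(d₂) = 112.810187 − 65.518500 = 47.291688
φ(d₁) = (1/√(2π))·e^{−d₁²/2} = 0.365060
Θ = −S·φ(d₁)·σ/(2√T) − r·K·e^{−rT}·N(d₂) = −14.848924 − 0.648633 = -15.497557

price = 47.291688
Θ = -15.497557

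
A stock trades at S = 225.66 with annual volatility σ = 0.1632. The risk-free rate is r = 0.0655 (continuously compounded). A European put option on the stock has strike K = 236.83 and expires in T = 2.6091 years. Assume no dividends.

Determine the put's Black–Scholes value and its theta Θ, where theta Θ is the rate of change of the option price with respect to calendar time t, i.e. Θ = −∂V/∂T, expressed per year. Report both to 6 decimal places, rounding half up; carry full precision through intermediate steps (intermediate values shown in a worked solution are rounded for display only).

σ√T = 0.1632·√2.6091 = 0.263612
d₁ = (ln(S/K) + (r+σ²/2)T) / (σ√T) = (ln(225.66/236.83) + (0.0655+0.1632²/2)·2.6091) / 0.263612 = (-0.048313 + 0.205642) / 0.263612 = 0.596818
d₂ = d₁ − σ√T = 0.596818 − 0.263612 = 0.333206
e^{−rT} = e^{−0.0655·2.6091} = 0.842909
N(−d₁) = 0.275314,  N(−d₂) = 0.369489
Put price V = K·e^{−rT}·N(−d₂) − S·N(−d₁) = 73.759746 − 62.127431 = 11.632315
φ(d₁) = (1/√(2π))·e^{−d₁²/2} = 0.333860
Θ = −S·φ(d₁)·σ/(2√T) + r·K·e^{−rT}·N(−d₂) = −3.805952 + 4.831263 = 1.025311

price = 11.632315
Θ = 1.025311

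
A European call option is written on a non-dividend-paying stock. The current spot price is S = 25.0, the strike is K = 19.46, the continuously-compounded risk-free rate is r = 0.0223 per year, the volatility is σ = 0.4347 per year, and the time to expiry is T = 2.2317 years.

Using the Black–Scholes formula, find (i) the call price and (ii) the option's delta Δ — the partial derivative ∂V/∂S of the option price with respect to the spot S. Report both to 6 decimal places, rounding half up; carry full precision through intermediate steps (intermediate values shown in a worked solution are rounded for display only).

price = 9.338119
Δ = 0.784388

σ√T = 0.4347·√2.2317 = 0.649393
d₁ = (ln(S/K) + (r+σ²/2)T) / (σ√T) = (ln(25.0/19.46) + (0.0223+0.4347²/2)·2.2317) / 0.649393 = (0.250515 + 0.260622) / 0.649393 = 0.787100
d₂ = d₁ − σ√T = 0.787100 − 0.649393 = 0.137707
e^{−rT} = e^{−0.0223·2.2317} = 0.951451
N(d₁) = 0.784388,  N(d₂) = 0.554764
Call price V = S·N(d₁) − K·e^{−rT}·N(d₂) = 19.609709 − 10.271590 = 9.338119
Δ = N(d₁) = 0.784388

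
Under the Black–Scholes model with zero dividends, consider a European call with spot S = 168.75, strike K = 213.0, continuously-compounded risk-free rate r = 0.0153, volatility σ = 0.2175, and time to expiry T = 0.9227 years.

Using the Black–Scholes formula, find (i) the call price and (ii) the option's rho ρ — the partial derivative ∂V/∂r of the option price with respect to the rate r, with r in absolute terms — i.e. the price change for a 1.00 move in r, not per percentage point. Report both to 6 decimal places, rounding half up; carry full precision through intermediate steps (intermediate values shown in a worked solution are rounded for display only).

price = 2.983097
ρ = 24.175757

σ√T = 0.2175·√0.9227 = 0.208925
d₁ = (ln(S/K) + (r+σ²/2)T) / (σ√T) = (ln(168.75/213.0) + (0.0153+0.2175²/2)·0.9227) / 0.208925 = (-0.232874 + 0.035942) / 0.208925 = -0.942598
d₂ = d₁ − σ√T = -0.942598 − 0.208925 = -1.151522
e^{−rT} = e^{−0.0153·0.9227} = 0.985982
N(d₁) = 0.172943,  N(d₂) = 0.124759
Call price V = S·N(d₁) − K·e^{−rT}·N(d₂) = 29.184199 − 26.201102 = 2.983097
ρ = K·T·e^{−rT}·N(d₂) = 24.175757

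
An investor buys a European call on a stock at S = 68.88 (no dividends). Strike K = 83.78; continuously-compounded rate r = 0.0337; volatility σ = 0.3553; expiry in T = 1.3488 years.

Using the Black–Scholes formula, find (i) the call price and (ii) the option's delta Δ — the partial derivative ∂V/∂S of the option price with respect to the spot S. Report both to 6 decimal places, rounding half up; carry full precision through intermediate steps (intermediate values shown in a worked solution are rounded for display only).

σ√T = 0.3553·√1.3488 = 0.412638
d₁ = (ln(S/K) + (r+σ²/2)T) / (σ√T) = (ln(68.88/83.78) + (0.0337+0.3553²/2)·1.3488) / 0.412638 = (-0.195828 + 0.130590) / 0.412638 = -0.158102
d₂ = d₁ − σ√T = -0.158102 − 0.412638 = -0.570740
e^{−rT} = e^{−0.0337·1.3488} = 0.955563
N(d₁) = 0.437188,  N(d₂) = 0.284088
Call price V = S·N(d₁) − K·e^{−rT}·N(d₂) = 30.113519 − 22.743250 = 7.370269
Δ = N(d₁) = 0.437188

price = 7.370269
Δ = 0.437188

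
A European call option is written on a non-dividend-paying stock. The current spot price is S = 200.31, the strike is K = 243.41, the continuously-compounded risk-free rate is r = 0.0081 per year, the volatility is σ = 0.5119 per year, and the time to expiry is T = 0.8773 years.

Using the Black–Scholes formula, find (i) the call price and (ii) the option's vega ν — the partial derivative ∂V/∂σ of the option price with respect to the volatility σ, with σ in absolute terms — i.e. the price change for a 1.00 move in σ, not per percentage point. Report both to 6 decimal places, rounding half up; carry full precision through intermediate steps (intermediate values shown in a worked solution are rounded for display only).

σ√T = 0.5119·√0.8773 = 0.479468
d₁ = (ln(S/K) + (r+σ²/2)T) / (σ√T) = (ln(200.31/243.41) + (0.0081+0.5119²/2)·0.8773) / 0.479468 = (-0.194881 + 0.122051) / 0.479468 = -0.151899
d₂ = d₁ − σ√T = -0.151899 − 0.479468 = -0.631366
e^{−rT} = e^{−0.0081·0.8773} = 0.992919
N(d₁) = 0.439633,  N(d₂) = 0.263901
Call price V = S·N(d₁) − K·e^{−rT}·N(d₂) = 88.062983 − 63.781194 = 24.281789
φ(d₁) = (1/√(2π))·e^{−d₁²/2} = 0.394366
ν = S·φ(d₁)·√T = 73.990589

price = 24.281789
ν = 73.990589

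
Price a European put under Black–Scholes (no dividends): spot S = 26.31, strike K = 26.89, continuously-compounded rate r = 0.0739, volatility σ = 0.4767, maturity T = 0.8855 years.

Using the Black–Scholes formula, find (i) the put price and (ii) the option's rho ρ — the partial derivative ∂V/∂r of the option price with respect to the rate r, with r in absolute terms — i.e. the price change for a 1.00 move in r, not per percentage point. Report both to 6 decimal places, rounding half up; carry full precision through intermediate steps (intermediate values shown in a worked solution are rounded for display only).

σ√T = 0.4767·√0.8855 = 0.448580
d₁ = (ln(S/K) + (r+σ²/2)T) / (σ√T) = (ln(26.31/26.89) + (0.0739+0.4767²/2)·0.8855) / 0.448580 = (-0.021805 + 0.166050) / 0.448580 = 0.321559
d₂ = d₁ − σ√T = 0.321559 − 0.448580 = -0.127020
e^{−rT} = e^{−0.0739·0.8855} = 0.936657
N(−d₁) = 0.373893,  N(−d₂) = 0.550538
Put price V = K·e^{−rT}·N(−d₂) − S·N(−d₁) = 13.866231 − 9.837134 = 4.029097
ρ = −K·T·e^{−rT}·N(−d₂) = -12.278547

price = 4.029097
ρ = -12.278547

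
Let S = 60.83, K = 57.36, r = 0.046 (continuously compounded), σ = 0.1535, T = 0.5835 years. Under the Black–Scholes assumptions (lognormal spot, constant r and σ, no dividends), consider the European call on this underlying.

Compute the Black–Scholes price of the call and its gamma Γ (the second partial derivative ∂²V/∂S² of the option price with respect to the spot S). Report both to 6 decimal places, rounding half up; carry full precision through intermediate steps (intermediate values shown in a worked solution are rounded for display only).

σ√T = 0.1535·√0.5835 = 0.117254
d₁ = (ln(S/K) + (r+σ²/2)T) / (σ√T) = (ln(60.83/57.36) + (0.046+0.1535²/2)·0.5835) / 0.117254 = (0.058736 + 0.033715) / 0.117254 = 0.788467
d₂ = d₁ − σ√T = 0.788467 − 0.117254 = 0.671213
e^{−rT} = e^{−0.046·0.5835} = 0.973516
N(d₁) = 0.784788,  N(d₂) = 0.748958
Call price V = S·N(d₁) − K·e^{−rT}·N(d₂) = 47.738670 − 41.822448 = 5.916223
φ(d₁) = (1/√(2π))·e^{−d₁²/2} = 0.292357
Γ = φ(d₁) / (S·σ·√T) = 0.040989

price = 5.916223
Γ = 0.040989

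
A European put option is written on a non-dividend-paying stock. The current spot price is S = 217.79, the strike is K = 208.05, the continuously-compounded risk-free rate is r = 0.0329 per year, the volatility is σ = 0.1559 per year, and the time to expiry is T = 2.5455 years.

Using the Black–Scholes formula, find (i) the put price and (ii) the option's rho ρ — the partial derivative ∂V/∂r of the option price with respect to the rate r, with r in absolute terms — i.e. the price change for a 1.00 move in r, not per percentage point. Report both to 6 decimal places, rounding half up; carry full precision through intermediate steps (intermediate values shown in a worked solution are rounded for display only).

price = 9.684884
ρ = -168.494553

σ√T = 0.1559·√2.5455 = 0.248733
d₁ = (ln(S/K) + (r+σ²/2)T) / (σ√T) = (ln(217.79/208.05) + (0.0329+0.1559²/2)·2.5455) / 0.248733 = (0.045753 + 0.114681) / 0.248733 = 0.645005
d₂ = d₁ − σ√T = 0.645005 − 0.248733 = 0.396272
e^{−rT} = e^{−0.0329·2.5455} = 0.919664
N(−d₁) = 0.259462,  N(−d₂) = 0.345952
Put price V = K·e^{−rT}·N(−d₂) − S·N(−d₁) = 66.193107 − 56.508222 = 9.684884
ρ = −K·T·e^{−rT}·N(−d₂) = -168.494553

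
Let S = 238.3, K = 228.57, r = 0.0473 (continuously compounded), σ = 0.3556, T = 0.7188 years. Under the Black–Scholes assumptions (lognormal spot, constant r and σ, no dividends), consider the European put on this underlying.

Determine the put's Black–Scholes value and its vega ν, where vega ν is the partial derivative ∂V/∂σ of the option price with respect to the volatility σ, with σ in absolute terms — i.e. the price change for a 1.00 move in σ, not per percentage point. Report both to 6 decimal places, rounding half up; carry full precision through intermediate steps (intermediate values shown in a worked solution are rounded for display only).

σ√T = 0.3556·√0.7188 = 0.301485
d₁ = (ln(S/K) + (r+σ²/2)T) / (σ√T) = (ln(238.3/228.57) + (0.0473+0.3556²/2)·0.7188) / 0.301485 = (0.041688 + 0.079446) / 0.301485 = 0.401790
d₂ = d₁ − σ√T = 0.401790 − 0.301485 = 0.100305
e^{−rT} = e^{−0.0473·0.7188} = 0.966572
N(−d₁) = 0.343919,  N(−d₂) = 0.460051
Put price V = K·e^{−rT}·N(−d₂) − S·N(−d₁) = 101.638809 − 81.955951 = 19.682857
φ(d₁) = (1/√(2π))·e^{−d₁²/2} = 0.368006
ν = S·φ(d₁)·√T = 74.350330

price = 19.682857
ν = 74.350330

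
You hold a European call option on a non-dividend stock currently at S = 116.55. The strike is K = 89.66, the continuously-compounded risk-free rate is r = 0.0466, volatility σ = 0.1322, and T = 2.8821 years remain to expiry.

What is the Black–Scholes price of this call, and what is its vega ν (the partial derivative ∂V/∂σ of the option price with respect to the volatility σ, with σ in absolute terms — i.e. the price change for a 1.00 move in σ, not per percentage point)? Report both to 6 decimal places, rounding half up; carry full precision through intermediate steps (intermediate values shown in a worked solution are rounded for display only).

price = 38.489166
ν = 13.499751

σ√T = 0.1322·√2.8821 = 0.224433
d₁ = (ln(S/K) + (r+σ²/2)T) / (σ√T) = (ln(116.55/89.66) + (0.0466+0.1322²/2)·2.8821) / 0.224433 = (0.262296 + 0.159491) / 0.224433 = 1.879346
d₂ = d₁ − σ√T = 1.879346 − 0.224433 = 1.654913
e^{−rT} = e^{−0.0466·2.8821} = 0.874323
N(d₁) = 0.969901,  N(d₂) = 0.951029
Call price V = S·N(d₁) − K·e^{−rT}·N(d₂) = 113.042002 − 74.552837 = 38.489166
φ(d₁) = (1/√(2π))·e^{−d₁²/2} = 0.068227
ν = S·φ(d₁)·√T = 13.499751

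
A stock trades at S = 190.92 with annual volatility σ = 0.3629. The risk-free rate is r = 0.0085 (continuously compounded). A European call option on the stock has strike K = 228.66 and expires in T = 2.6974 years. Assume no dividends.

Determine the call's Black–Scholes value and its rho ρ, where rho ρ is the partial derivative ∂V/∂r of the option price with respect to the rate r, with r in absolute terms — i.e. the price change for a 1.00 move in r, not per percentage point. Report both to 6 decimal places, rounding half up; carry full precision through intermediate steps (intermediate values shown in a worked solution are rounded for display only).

price = 33.899697
ρ = 173.002459

σ√T = 0.3629·√2.6974 = 0.596018
d₁ = (ln(S/K) + (r+σ²/2)T) / (σ√T) = (ln(190.92/228.66) + (0.0085+0.3629²/2)·2.6974) / 0.596018 = (-0.180382 + 0.200547) / 0.596018 = 0.033833
d₂ = d₁ − σ√T = 0.033833 − 0.596018 = -0.562185
e^{−rT} = e^{−0.0085·2.6974} = 0.977333
N(d₁) = 0.513495,  N(d₂) = 0.286995
Call price V = S·N(d₁) − K·e^{−rT}·N(d₂) = 98.036443 − 64.136746 = 33.899697
ρ = K·T·e^{−rT}·N(d₂) = 173.002459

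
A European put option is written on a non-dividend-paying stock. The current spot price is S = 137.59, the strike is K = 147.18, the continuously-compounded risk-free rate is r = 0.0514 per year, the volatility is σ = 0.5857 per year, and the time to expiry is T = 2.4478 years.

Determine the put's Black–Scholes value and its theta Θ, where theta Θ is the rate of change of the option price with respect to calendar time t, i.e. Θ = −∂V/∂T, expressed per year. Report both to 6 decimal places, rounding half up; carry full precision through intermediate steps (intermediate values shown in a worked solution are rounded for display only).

price = 43.398455
Θ = -4.607603

σ√T = 0.5857·√2.4478 = 0.916354
d₁ = (ln(S/K) + (r+σ²/2)T) / (σ√T) = (ln(137.59/147.18) + (0.0514+0.5857²/2)·2.4478) / 0.916354 = (-0.067378 + 0.545669) / 0.916354 = 0.521950
d₂ = d₁ − σ√T = 0.521950 − 0.916354 = -0.394404
e^{−rT} = e^{−0.0514·2.4478} = 0.881776
N(−d₁) = 0.300853,  N(−d₂) = 0.653358
Put price V = K·e^{−rT}·N(−d₂) − S·N(−d₁) = 84.792754 − 41.394299 = 43.398455
φ(d₁) = (1/√(2π))·e^{−d₁²/2} = 0.348139
Θ = −S·φ(d₁)·σ/(2√T) + r·K·e^{−rT}·N(−d₂) = −8.965951 + 4.358348 = -4.607603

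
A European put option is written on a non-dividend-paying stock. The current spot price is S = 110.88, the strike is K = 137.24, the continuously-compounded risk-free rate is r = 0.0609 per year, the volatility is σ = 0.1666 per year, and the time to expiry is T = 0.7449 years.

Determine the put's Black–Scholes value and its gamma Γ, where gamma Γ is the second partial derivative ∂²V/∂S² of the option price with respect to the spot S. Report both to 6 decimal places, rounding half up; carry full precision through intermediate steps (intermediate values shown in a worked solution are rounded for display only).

σ√T = 0.1666·√0.7449 = 0.143788
d₁ = (ln(S/K) + (r+σ²/2)T) / (σ√T) = (ln(110.88/137.24) + (0.0609+0.1666²/2)·0.7449) / 0.143788 = (-0.213283 + 0.055702) / 0.143788 = -1.095921
d₂ = d₁ − σ√T = -1.095921 − 0.143788 = -1.239709
e^{−rT} = e^{−0.0609·0.7449} = 0.955649
N(−d₁) = 0.863443,  N(−d₂) = 0.892458
Put price V = K·e^{−rT}·N(−d₂) − S·N(−d₁) = 117.048868 − 95.738586 = 21.310282
φ(d₁) = (1/√(2π))·e^{−d₁²/2} = 0.218830
Γ = φ(d₁) / (S·σ·√T) = 0.013726

price = 21.310282
Γ = 0.013726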